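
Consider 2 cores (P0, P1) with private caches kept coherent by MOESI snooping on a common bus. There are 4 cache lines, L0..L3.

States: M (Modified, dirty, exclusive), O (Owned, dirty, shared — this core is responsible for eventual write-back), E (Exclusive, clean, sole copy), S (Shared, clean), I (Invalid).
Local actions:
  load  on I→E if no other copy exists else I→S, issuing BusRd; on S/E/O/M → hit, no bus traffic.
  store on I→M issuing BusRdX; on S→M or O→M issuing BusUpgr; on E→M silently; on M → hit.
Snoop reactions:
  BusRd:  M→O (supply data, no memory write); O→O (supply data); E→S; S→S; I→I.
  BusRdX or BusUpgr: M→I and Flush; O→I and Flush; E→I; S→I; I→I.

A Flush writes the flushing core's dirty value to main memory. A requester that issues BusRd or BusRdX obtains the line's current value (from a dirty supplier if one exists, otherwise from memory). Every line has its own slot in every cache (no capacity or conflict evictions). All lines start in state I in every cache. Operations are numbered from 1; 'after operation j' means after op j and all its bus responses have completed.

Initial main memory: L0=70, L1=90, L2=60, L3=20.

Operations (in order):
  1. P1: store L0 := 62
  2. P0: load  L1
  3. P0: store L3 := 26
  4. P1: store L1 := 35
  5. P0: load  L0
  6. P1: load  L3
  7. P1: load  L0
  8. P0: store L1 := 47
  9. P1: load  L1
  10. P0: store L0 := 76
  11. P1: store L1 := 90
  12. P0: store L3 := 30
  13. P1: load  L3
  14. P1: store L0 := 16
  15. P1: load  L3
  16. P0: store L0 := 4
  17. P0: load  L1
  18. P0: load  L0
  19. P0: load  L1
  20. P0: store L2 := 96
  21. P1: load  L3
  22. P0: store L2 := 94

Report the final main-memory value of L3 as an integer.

[1] P1: store L0 := 62 | P0:I, P1:M(62) | bus: BusRdX
[2] P0: load  L1 | P0:E(90), P1:I | bus: BusRd
[3] P0: store L3 := 26 | P0:M(26), P1:I | bus: BusRdX
[4] P1: store L1 := 35 | P0:I, P1:M(35) | bus: BusRdX
[5] P0: load  L0 | P0:S(62), P1:O(62) | bus: BusRd
[6] P1: load  L3 | P0:O(26), P1:S(26) | bus: BusRd
[7] P1: load  L0 | P0:S(62), P1:O(62) | bus: none
[8] P0: store L1 := 47 | P0:M(47), P1:I | bus: BusRdX,Flush
[9] P1: load  L1 | P0:O(47), P1:S(47) | bus: BusRd
[10] P0: store L0 := 76 | P0:M(76), P1:I | bus: BusUpgr,Flush
[11] P1: store L1 := 90 | P0:I, P1:M(90) | bus: BusUpgr,Flush
[12] P0: store L3 := 30 | P0:M(30), P1:I | bus: BusUpgr
[13] P1: load  L3 | P0:O(30), P1:S(30) | bus: BusRd
[14] P1: store L0 := 16 | P0:I, P1:M(16) | bus: BusRdX,Flush
[15] P1: load  L3 | P0:O(30), P1:S(30) | bus: none
[16] P0: store L0 := 4 | P0:M(4), P1:I | bus: BusRdX,Flush
[17] P0: load  L1 | P0:S(90), P1:O(90) | bus: BusRd
[18] P0: load  L0 | P0:M(4), P1:I | bus: none
[19] P0: load  L1 | P0:S(90), P1:O(90) | bus: none
[20] P0: store L2 := 96 | P0:M(96), P1:I | bus: BusRdX
[21] P1: load  L3 | P0:O(30), P1:S(30) | bus: none
[22] P0: store L2 := 94 | P0:M(94), P1:I | bus: none

memory[L3] = 20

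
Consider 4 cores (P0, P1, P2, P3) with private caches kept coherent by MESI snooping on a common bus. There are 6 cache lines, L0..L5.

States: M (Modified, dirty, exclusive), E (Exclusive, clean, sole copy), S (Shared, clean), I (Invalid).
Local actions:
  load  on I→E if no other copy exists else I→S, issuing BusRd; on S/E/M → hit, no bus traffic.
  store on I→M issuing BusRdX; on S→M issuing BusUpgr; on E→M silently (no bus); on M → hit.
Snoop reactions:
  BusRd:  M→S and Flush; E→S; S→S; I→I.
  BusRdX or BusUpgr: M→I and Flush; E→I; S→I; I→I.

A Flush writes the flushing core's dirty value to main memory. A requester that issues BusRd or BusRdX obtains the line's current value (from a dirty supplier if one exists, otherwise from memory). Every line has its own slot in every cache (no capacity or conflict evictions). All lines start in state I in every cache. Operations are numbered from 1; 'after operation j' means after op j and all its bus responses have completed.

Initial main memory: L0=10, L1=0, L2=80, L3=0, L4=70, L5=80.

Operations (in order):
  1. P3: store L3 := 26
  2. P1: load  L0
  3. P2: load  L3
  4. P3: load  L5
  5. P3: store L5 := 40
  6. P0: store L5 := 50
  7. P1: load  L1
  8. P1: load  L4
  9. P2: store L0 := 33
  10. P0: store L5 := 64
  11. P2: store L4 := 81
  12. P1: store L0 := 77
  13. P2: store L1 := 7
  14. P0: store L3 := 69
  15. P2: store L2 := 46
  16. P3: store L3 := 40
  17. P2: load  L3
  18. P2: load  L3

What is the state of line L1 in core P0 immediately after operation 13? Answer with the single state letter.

state = I

1. P3: store L3 := 26  bus=[BusRdX]  L3: P0=I P1=I P2=I P3=M  mem[L3]=0
2. P1: load  L0  bus=[BusRd]  L0: P0=I P1=E P2=I P3=I  mem[L0]=10
3. P2: load  L3  bus=[BusRd,Flush]  L3: P0=I P1=I P2=S P3=S  mem[L3]=26
4. P3: load  L5  bus=[BusRd]  L5: P0=I P1=I P2=I P3=E  mem[L5]=80
5. P3: store L5 := 40  bus=[-]  L5: P0=I P1=I P2=I P3=M  mem[L5]=80
6. P0: store L5 := 50  bus=[BusRdX,Flush]  L5: P0=M P1=I P2=I P3=I  mem[L5]=40
7. P1: load  L1  bus=[BusRd]  L1: P0=I P1=E P2=I P3=I  mem[L1]=0
8. P1: load  L4  bus=[BusRd]  L4: P0=I P1=E P2=I P3=I  mem[L4]=70
9. P2: store L0 := 33  bus=[BusRdX]  L0: P0=I P1=I P2=M P3=I  mem[L0]=10
10. P0: store L5 := 64  bus=[-]  L5: P0=M P1=I P2=I P3=I  mem[L5]=40
11. P2: store L4 := 81  bus=[BusRdX]  L4: P0=I P1=I P2=M P3=I  mem[L4]=70
12. P1: store L0 := 77  bus=[BusRdX,Flush]  L0: P0=I P1=M P2=I P3=I  mem[L0]=33
13. P2: store L1 := 7  bus=[BusRdX]  L1: P0=I P1=I P2=M P3=I  mem[L1]=0
14. P0: store L3 := 69  bus=[BusRdX]  L3: P0=M P1=I P2=I P3=I  mem[L3]=26
15. P2: store L2 := 46  bus=[BusRdX]  L2: P0=I P1=I P2=M P3=I  mem[L2]=80
16. P3: store L3 := 40  bus=[BusRdX,Flush]  L3: P0=I P1=I P2=I P3=M  mem[L3]=69
17. P2: load  L3  bus=[BusRd,Flush]  L3: P0=I P1=I P2=S P3=S  mem[L3]=40
18. P2: load  L3  bus=[-]  L3: P0=I P1=I P2=S P3=S  mem[L3]=40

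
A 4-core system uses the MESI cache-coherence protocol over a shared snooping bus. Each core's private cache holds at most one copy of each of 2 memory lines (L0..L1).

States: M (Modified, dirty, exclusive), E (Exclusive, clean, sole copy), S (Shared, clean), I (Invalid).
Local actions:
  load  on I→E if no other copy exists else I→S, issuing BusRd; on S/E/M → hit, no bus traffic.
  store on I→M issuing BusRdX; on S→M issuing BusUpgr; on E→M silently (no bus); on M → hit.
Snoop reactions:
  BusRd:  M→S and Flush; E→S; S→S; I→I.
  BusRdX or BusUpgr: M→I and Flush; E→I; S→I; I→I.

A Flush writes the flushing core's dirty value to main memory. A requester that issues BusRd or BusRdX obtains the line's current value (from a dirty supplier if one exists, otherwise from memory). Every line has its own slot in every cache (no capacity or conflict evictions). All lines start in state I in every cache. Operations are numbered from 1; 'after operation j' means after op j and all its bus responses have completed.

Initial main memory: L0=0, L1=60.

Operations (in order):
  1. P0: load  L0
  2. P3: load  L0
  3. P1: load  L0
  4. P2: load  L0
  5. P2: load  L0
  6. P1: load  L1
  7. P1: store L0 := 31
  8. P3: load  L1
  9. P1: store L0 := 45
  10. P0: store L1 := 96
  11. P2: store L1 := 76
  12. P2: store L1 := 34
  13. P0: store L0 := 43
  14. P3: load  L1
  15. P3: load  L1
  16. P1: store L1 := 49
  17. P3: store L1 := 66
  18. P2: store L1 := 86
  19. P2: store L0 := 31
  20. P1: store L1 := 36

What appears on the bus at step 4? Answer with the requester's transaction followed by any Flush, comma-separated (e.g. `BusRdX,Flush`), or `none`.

  op1 P0: load  L0 → E/I/I/I on L0; bus BusRd; mem=0
  op2 P3: load  L0 → S/I/I/S on L0; bus BusRd; mem=0
  op3 P1: load  L0 → S/S/I/S on L0; bus BusRd; mem=0
  op4 P2: load  L0 → S/S/S/S on L0; bus BusRd; mem=0
  op5 P2: load  L0 → S/S/S/S on L0; bus (none); mem=0
  op6 P1: load  L1 → I/E/I/I on L1; bus BusRd; mem=60
  op7 P1: store L0 := 31 → I/M/I/I on L0; bus BusUpgr; mem=0
  op8 P3: load  L1 → I/S/I/S on L1; bus BusRd; mem=60
  op9 P1: store L0 := 45 → I/M/I/I on L0; bus (none); mem=0
  op10 P0: store L1 := 96 → M/I/I/I on L1; bus BusRdX; mem=60
  op11 P2: store L1 := 76 → I/I/M/I on L1; bus BusRdX Flush; mem=96
  op12 P2: store L1 := 34 → I/I/M/I on L1; bus (none); mem=96
  op13 P0: store L0 := 43 → M/I/I/I on L0; bus BusRdX Flush; mem=45
  op14 P3: load  L1 → I/I/S/S on L1; bus BusRd Flush; mem=34
  op15 P3: load  L1 → I/I/S/S on L1; bus (none); mem=34
  op16 P1: store L1 := 49 → I/M/I/I on L1; bus BusRdX; mem=34
  op17 P3: store L1 := 66 → I/I/I/M on L1; bus BusRdX Flush; mem=49
  op18 P2: store L1 := 86 → I/I/M/I on L1; bus BusRdX Flush; mem=66
  op19 P2: store L0 := 31 → I/I/M/I on L0; bus BusRdX Flush; mem=43
  op20 P1: store L1 := 36 → I/M/I/I on L1; bus BusRdX Flush; mem=86

bus = BusRd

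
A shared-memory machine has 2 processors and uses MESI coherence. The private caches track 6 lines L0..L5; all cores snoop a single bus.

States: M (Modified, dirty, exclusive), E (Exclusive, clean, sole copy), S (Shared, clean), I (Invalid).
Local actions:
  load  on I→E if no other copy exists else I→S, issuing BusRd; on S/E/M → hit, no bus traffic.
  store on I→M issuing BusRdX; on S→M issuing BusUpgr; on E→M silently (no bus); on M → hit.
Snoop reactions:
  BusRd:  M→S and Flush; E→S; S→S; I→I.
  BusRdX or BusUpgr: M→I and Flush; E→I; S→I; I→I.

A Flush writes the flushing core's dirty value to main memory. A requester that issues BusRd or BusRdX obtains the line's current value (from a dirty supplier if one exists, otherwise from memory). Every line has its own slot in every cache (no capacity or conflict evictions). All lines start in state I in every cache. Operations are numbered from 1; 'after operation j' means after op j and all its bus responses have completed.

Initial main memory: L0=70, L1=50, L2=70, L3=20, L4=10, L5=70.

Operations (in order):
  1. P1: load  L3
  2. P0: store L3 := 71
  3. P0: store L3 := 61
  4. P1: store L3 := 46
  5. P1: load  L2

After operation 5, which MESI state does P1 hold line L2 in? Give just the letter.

state = E

[1] P1: load  L3 | P0:I, P1:E(20) | bus: BusRd
[2] P0: store L3 := 71 | P0:M(71), P1:I | bus: BusRdX
[3] P0: store L3 := 61 | P0:M(61), P1:I | bus: none
[4] P1: store L3 := 46 | P0:I, P1:M(46) | bus: BusRdX,Flush
[5] P1: load  L2 | P0:I, P1:E(70) | bus: BusRd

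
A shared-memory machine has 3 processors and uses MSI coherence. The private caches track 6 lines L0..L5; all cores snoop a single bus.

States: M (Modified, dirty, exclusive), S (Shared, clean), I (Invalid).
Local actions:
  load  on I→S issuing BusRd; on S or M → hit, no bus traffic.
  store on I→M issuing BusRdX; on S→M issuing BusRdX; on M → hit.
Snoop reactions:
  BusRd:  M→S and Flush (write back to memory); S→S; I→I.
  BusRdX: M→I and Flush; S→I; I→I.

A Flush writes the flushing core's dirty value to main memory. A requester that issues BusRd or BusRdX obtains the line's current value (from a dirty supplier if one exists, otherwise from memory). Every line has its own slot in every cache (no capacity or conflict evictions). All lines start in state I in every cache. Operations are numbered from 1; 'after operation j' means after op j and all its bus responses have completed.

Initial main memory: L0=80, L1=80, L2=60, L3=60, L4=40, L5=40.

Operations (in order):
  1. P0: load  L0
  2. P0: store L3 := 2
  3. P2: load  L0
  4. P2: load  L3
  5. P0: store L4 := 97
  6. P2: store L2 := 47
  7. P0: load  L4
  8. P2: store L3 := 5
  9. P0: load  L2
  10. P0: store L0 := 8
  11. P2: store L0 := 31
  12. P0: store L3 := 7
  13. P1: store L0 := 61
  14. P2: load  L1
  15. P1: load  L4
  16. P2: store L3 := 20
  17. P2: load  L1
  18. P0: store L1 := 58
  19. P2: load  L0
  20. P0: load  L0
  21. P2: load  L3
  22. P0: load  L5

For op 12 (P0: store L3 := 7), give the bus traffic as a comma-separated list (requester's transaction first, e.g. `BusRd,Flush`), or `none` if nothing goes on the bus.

step 1: P0: load  L0  ⟶  SII  (L0)  txn=BusRd  M[L0]=80
step 2: P0: store L3 := 2  ⟶  MII  (L3)  txn=BusRdX  M[L3]=60
step 3: P2: load  L0  ⟶  SIS  (L0)  txn=BusRd  M[L0]=80
step 4: P2: load  L3  ⟶  SIS  (L3)  txn=BusRd+Flush  M[L3]=2
step 5: P0: store L4 := 97  ⟶  MII  (L4)  txn=BusRdX  M[L4]=40
step 6: P2: store L2 := 47  ⟶  IIM  (L2)  txn=BusRdX  M[L2]=60
step 7: P0: load  L4  ⟶  MII  (L4)  txn=∅  M[L4]=40
step 8: P2: store L3 := 5  ⟶  IIM  (L3)  txn=BusRdX  M[L3]=2
step 9: P0: load  L2  ⟶  SIS  (L2)  txn=BusRd+Flush  M[L2]=47
step 10: P0: store L0 := 8  ⟶  MII  (L0)  txn=BusRdX  M[L0]=80
step 11: P2: store L0 := 31  ⟶  IIM  (L0)  txn=BusRdX+Flush  M[L0]=8
step 12: P0: store L3 := 7  ⟶  MII  (L3)  txn=BusRdX+Flush  M[L3]=5
step 13: P1: store L0 := 61  ⟶  IMI  (L0)  txn=BusRdX+Flush  M[L0]=31
step 14: P2: load  L1  ⟶  IIS  (L1)  txn=BusRd  M[L1]=80
step 15: P1: load  L4  ⟶  SSI  (L4)  txn=BusRd+Flush  M[L4]=97
step 16: P2: store L3 := 20  ⟶  IIM  (L3)  txn=BusRdX+Flush  M[L3]=7
step 17: P2: load  L1  ⟶  IIS  (L1)  txn=∅  M[L1]=80
step 18: P0: store L1 := 58  ⟶  MII  (L1)  txn=BusRdX  M[L1]=80
step 19: P2: load  L0  ⟶  ISS  (L0)  txn=BusRd+Flush  M[L0]=61
step 20: P0: load  L0  ⟶  SSS  (L0)  txn=BusRd  M[L0]=61
step 21: P2: load  L3  ⟶  IIM  (L3)  txn=∅  M[L3]=7
step 22: P0: load  L5  ⟶  SII  (L5)  txn=BusRd  M[L5]=40

bus = BusRdX,Flush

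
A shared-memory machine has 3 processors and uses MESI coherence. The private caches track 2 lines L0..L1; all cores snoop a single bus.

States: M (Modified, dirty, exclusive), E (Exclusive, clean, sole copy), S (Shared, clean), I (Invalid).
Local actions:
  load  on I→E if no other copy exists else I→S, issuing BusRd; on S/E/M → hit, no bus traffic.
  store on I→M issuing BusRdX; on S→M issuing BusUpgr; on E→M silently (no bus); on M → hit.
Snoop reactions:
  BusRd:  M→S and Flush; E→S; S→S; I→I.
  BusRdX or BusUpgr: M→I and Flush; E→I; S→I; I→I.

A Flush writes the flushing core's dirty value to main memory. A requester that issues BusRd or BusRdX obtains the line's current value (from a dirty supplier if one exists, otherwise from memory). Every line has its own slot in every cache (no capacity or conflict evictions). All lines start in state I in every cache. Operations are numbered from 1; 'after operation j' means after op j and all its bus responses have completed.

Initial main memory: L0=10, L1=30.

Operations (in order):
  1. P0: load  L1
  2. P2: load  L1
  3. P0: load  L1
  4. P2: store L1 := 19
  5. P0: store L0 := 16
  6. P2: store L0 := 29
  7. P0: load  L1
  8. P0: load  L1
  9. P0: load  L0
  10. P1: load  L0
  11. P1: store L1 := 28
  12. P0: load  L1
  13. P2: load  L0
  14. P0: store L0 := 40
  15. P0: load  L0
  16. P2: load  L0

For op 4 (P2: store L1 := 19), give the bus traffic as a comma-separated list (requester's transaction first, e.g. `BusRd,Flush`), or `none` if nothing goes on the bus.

bus = BusUpgr

[1] P0: load  L1 | P0:E(30), P1:I, P2:I | bus: BusRd
[2] P2: load  L1 | P0:S(30), P1:I, P2:S(30) | bus: BusRd
[3] P0: load  L1 | P0:S(30), P1:I, P2:S(30) | bus: none
[4] P2: store L1 := 19 | P0:I, P1:I, P2:M(19) | bus: BusUpgr
[5] P0: store L0 := 16 | P0:M(16), P1:I, P2:I | bus: BusRdX
[6] P2: store L0 := 29 | P0:I, P1:I, P2:M(29) | bus: BusRdX,Flush
[7] P0: load  L1 | P0:S(19), P1:I, P2:S(19) | bus: BusRd,Flush
[8] P0: load  L1 | P0:S(19), P1:I, P2:S(19) | bus: none
[9] P0: load  L0 | P0:S(29), P1:I, P2:S(29) | bus: BusRd,Flush
[10] P1: load  L0 | P0:S(29), P1:S(29), P2:S(29) | bus: BusRd
[11] P1: store L1 := 28 | P0:I, P1:M(28), P2:I | bus: BusRdX
[12] P0: load  L1 | P0:S(28), P1:S(28), P2:I | bus: BusRd,Flush
[13] P2: load  L0 | P0:S(29), P1:S(29), P2:S(29) | bus: none
[14] P0: store L0 := 40 | P0:M(40), P1:I, P2:I | bus: BusUpgr
[15] P0: load  L0 | P0:M(40), P1:I, P2:I | bus: none
[16] P2: load  L0 | P0:S(40), P1:I, P2:S(40) | bus: BusRd,Flush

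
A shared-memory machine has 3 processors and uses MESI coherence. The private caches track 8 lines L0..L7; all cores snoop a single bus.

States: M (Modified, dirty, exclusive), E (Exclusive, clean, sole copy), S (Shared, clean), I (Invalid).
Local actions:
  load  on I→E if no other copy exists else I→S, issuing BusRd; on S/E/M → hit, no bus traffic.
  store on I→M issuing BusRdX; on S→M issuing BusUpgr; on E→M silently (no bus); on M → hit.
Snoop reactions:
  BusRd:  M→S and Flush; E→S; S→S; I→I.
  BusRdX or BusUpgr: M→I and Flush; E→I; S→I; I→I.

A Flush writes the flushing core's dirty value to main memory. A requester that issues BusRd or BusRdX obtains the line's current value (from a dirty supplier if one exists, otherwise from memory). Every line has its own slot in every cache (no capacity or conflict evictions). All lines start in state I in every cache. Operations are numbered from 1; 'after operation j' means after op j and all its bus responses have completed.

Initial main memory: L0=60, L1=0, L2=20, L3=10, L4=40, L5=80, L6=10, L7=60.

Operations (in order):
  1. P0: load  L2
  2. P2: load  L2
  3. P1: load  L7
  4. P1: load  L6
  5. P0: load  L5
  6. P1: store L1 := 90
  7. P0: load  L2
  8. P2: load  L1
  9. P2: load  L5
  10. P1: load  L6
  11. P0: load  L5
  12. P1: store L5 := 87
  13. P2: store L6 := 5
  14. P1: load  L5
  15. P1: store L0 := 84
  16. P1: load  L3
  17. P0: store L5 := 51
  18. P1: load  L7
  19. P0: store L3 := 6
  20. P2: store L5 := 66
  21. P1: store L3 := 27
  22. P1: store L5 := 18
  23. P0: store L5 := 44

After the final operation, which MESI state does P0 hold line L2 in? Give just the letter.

[1] P0: load  L2 | P0:E(20), P1:I, P2:I | bus: BusRd
[2] P2: load  L2 | P0:S(20), P1:I, P2:S(20) | bus: BusRd
[3] P1: load  L7 | P0:I, P1:E(60), P2:I | bus: BusRd
[4] P1: load  L6 | P0:I, P1:E(10), P2:I | bus: BusRd
[5] P0: load  L5 | P0:E(80), P1:I, P2:I | bus: BusRd
[6] P1: store L1 := 90 | P0:I, P1:M(90), P2:I | bus: BusRdX
[7] P0: load  L2 | P0:S(20), P1:I, P2:S(20) | bus: none
[8] P2: load  L1 | P0:I, P1:S(90), P2:S(90) | bus: BusRd,Flush
[9] P2: load  L5 | P0:S(80), P1:I, P2:S(80) | bus: BusRd
[10] P1: load  L6 | P0:I, P1:E(10), P2:I | bus: none
[11] P0: load  L5 | P0:S(80), P1:I, P2:S(80) | bus: none
[12] P1: store L5 := 87 | P0:I, P1:M(87), P2:I | bus: BusRdX
[13] P2: store L6 := 5 | P0:I, P1:I, P2:M(5) | bus: BusRdX
[14] P1: load  L5 | P0:I, P1:M(87), P2:I | bus: none
[15] P1: store L0 := 84 | P0:I, P1:M(84), P2:I | bus: BusRdX
[16] P1: load  L3 | P0:I, P1:E(10), P2:I | bus: BusRd
[17] P0: store L5 := 51 | P0:M(51), P1:I, P2:I | bus: BusRdX,Flush
[18] P1: load  L7 | P0:I, P1:E(60), P2:I | bus: none
[19] P0: store L3 := 6 | P0:M(6), P1:I, P2:I | bus: BusRdX
[20] P2: store L5 := 66 | P0:I, P1:I, P2:M(66) | bus: BusRdX,Flush
[21] P1: store L3 := 27 | P0:I, P1:M(27), P2:I | bus: BusRdX,Flush
[22] P1: store L5 := 18 | P0:I, P1:M(18), P2:I | bus: BusRdX,Flush
[23] P0: store L5 := 44 | P0:M(44), P1:I, P2:I | bus: BusRdX,Flush

state = S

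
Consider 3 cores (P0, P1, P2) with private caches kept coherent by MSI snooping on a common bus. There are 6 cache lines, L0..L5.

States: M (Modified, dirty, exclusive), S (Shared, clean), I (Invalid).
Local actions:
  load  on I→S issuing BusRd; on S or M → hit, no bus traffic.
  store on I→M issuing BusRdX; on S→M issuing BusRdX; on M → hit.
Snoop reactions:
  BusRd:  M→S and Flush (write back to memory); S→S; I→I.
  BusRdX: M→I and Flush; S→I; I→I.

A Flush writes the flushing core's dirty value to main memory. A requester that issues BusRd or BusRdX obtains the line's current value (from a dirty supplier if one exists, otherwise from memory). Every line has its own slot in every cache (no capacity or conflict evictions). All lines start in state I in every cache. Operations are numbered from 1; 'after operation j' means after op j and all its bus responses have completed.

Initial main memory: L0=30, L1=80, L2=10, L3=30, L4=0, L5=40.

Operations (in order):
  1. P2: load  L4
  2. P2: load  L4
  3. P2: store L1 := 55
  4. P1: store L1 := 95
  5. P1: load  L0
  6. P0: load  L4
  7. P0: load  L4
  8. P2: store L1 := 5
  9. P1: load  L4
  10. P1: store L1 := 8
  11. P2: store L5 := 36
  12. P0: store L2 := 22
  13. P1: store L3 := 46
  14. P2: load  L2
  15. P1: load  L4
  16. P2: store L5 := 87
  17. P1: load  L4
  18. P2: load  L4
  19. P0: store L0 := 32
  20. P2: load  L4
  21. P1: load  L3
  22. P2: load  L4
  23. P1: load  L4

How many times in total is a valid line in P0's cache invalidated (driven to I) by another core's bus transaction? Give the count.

1. P2: load  L4  bus=[BusRd]  L4: P0=I P1=I P2=S  mem[L4]=0
2. P2: load  L4  bus=[-]  L4: P0=I P1=I P2=S  mem[L4]=0
3. P2: store L1 := 55  bus=[BusRdX]  L1: P0=I P1=I P2=M  mem[L1]=80
4. P1: store L1 := 95  bus=[BusRdX,Flush]  L1: P0=I P1=M P2=I  mem[L1]=55
5. P1: load  L0  bus=[BusRd]  L0: P0=I P1=S P2=I  mem[L0]=30
6. P0: load  L4  bus=[BusRd]  L4: P0=S P1=I P2=S  mem[L4]=0
7. P0: load  L4  bus=[-]  L4: P0=S P1=I P2=S  mem[L4]=0
8. P2: store L1 := 5  bus=[BusRdX,Flush]  L1: P0=I P1=I P2=M  mem[L1]=95
9. P1: load  L4  bus=[BusRd]  L4: P0=S P1=S P2=S  mem[L4]=0
10. P1: store L1 := 8  bus=[BusRdX,Flush]  L1: P0=I P1=M P2=I  mem[L1]=5
11. P2: store L5 := 36  bus=[BusRdX]  L5: P0=I P1=I P2=M  mem[L5]=40
12. P0: store L2 := 22  bus=[BusRdX]  L2: P0=M P1=I P2=I  mem[L2]=10
13. P1: store L3 := 46  bus=[BusRdX]  L3: P0=I P1=M P2=I  mem[L3]=30
14. P2: load  L2  bus=[BusRd,Flush]  L2: P0=S P1=I P2=S  mem[L2]=22
15. P1: load  L4  bus=[-]  L4: P0=S P1=S P2=S  mem[L4]=0
16. P2: store L5 := 87  bus=[-]  L5: P0=I P1=I P2=M  mem[L5]=40
17. P1: load  L4  bus=[-]  L4: P0=S P1=S P2=S  mem[L4]=0
18. P2: load  L4  bus=[-]  L4: P0=S P1=S P2=S  mem[L4]=0
19. P0: store L0 := 32  bus=[BusRdX]  L0: P0=M P1=I P2=I  mem[L0]=30
20. P2: load  L4  bus=[-]  L4: P0=S P1=S P2=S  mem[L4]=0
21. P1: load  L3  bus=[-]  L3: P0=I P1=M P2=I  mem[L3]=30
22. P2: load  L4  bus=[-]  L4: P0=S P1=S P2=S  mem[L4]=0
23. P1: load  L4  bus=[-]  L4: P0=S P1=S P2=S  mem[L4]=0

invalidations = 0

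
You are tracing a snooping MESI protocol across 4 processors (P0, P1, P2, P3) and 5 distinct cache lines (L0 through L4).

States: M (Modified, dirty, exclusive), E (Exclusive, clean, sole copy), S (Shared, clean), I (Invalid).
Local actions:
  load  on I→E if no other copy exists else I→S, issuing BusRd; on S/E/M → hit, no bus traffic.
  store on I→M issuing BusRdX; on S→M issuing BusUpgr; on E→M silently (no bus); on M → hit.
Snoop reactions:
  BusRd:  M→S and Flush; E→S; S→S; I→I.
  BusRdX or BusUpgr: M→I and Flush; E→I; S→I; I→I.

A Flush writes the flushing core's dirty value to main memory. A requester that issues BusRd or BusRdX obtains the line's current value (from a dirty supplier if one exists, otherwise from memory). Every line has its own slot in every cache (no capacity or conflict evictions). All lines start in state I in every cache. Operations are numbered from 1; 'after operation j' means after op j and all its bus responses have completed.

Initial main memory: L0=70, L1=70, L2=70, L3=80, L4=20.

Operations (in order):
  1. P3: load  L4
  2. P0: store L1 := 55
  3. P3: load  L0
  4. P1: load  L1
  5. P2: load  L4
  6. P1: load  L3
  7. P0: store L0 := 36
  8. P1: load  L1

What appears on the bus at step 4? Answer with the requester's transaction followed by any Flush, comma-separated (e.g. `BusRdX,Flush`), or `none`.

bus = BusRd,Flush

1. P3: load  L4  bus=[BusRd]  L4: P0=I P1=I P2=I P3=E  mem[L4]=20
2. P0: store L1 := 55  bus=[BusRdX]  L1: P0=M P1=I P2=I P3=I  mem[L1]=70
3. P3: load  L0  bus=[BusRd]  L0: P0=I P1=I P2=I P3=E  mem[L0]=70
4. P1: load  L1  bus=[BusRd,Flush]  L1: P0=S P1=S P2=I P3=I  mem[L1]=55
5. P2: load  L4  bus=[BusRd]  L4: P0=I P1=I P2=S P3=S  mem[L4]=20
6. P1: load  L3  bus=[BusRd]  L3: P0=I P1=E P2=I P3=I  mem[L3]=80
7. P0: store L0 := 36  bus=[BusRdX]  L0: P0=M P1=I P2=I P3=I  mem[L0]=70
8. P1: load  L1  bus=[-]  L1: P0=S P1=S P2=I P3=I  mem[L1]=55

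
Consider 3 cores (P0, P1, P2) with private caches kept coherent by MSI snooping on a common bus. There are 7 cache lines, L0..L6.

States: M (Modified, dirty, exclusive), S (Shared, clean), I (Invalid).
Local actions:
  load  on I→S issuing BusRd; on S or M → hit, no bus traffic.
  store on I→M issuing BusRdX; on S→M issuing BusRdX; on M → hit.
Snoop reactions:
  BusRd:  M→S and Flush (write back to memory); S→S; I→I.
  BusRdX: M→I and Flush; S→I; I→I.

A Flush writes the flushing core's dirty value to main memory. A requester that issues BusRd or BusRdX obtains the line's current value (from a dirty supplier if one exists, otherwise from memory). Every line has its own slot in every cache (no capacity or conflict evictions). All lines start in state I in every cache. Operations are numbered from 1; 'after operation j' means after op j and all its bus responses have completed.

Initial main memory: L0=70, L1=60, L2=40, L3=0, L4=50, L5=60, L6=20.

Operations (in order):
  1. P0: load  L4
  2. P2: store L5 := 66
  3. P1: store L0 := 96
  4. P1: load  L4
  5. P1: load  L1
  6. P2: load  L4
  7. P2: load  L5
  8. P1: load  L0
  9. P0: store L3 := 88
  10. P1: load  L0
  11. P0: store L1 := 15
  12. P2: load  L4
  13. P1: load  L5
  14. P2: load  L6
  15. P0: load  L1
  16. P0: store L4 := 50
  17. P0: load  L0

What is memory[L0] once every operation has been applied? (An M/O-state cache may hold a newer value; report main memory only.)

memory[L0] = 96

1. P0: load  L4  bus=[BusRd]  L4: P0=S P1=I P2=I  mem[L4]=50
2. P2: store L5 := 66  bus=[BusRdX]  L5: P0=I P1=I P2=M  mem[L5]=60
3. P1: store L0 := 96  bus=[BusRdX]  L0: P0=I P1=M P2=I  mem[L0]=70
4. P1: load  L4  bus=[BusRd]  L4: P0=S P1=S P2=I  mem[L4]=50
5. P1: load  L1  bus=[BusRd]  L1: P0=I P1=S P2=I  mem[L1]=60
6. P2: load  L4  bus=[BusRd]  L4: P0=S P1=S P2=S  mem[L4]=50
7. P2: load  L5  bus=[-]  L5: P0=I P1=I P2=M  mem[L5]=60
8. P1: load  L0  bus=[-]  L0: P0=I P1=M P2=I  mem[L0]=70
9. P0: store L3 := 88  bus=[BusRdX]  L3: P0=M P1=I P2=I  mem[L3]=0
10. P1: load  L0  bus=[-]  L0: P0=I P1=M P2=I  mem[L0]=70
11. P0: store L1 := 15  bus=[BusRdX]  L1: P0=M P1=I P2=I  mem[L1]=60
12. P2: load  L4  bus=[-]  L4: P0=S P1=S P2=S  mem[L4]=50
13. P1: load  L5  bus=[BusRd,Flush]  L5: P0=I P1=S P2=S  mem[L5]=66
14. P2: load  L6  bus=[BusRd]  L6: P0=I P1=I P2=S  mem[L6]=20
15. P0: load  L1  bus=[-]  L1: P0=M P1=I P2=I  mem[L1]=60
16. P0: store L4 := 50  bus=[BusRdX]  L4: P0=M P1=I P2=I  mem[L4]=50
17. P0: load  L0  bus=[BusRd,Flush]  L0: P0=S P1=S P2=I  mem[L0]=96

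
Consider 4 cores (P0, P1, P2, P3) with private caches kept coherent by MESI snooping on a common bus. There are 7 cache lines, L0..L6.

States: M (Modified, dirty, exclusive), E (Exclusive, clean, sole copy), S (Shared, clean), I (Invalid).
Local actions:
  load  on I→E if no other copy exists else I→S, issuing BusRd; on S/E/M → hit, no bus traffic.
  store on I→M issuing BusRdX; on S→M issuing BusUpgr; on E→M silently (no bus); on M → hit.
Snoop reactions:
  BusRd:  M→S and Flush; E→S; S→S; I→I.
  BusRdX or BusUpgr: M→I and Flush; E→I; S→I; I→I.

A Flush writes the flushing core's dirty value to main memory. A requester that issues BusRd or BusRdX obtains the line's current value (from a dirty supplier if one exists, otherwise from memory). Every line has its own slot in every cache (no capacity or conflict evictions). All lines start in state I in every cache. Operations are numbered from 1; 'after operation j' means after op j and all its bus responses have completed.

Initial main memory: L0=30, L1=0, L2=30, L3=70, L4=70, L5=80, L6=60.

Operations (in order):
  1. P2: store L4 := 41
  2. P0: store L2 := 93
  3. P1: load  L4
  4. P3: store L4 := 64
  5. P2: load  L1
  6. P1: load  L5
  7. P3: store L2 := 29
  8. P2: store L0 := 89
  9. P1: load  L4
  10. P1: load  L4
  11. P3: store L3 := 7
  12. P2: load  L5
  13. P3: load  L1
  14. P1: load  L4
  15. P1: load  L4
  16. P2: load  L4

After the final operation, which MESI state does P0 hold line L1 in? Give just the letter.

state = I

1. P2: store L4 := 41  bus=[BusRdX]  L4: P0=I P1=I P2=M P3=I  mem[L4]=70
2. P0: store L2 := 93  bus=[BusRdX]  L2: P0=M P1=I P2=I P3=I  mem[L2]=30
3. P1: load  L4  bus=[BusRd,Flush]  L4: P0=I P1=S P2=S P3=I  mem[L4]=41
4. P3: store L4 := 64  bus=[BusRdX]  L4: P0=I P1=I P2=I P3=M  mem[L4]=41
5. P2: load  L1  bus=[BusRd]  L1: P0=I P1=I P2=E P3=I  mem[L1]=0
6. P1: load  L5  bus=[BusRd]  L5: P0=I P1=E P2=I P3=I  mem[L5]=80
7. P3: store L2 := 29  bus=[BusRdX,Flush]  L2: P0=I P1=I P2=I P3=M  mem[L2]=93
8. P2: store L0 := 89  bus=[BusRdX]  L0: P0=I P1=I P2=M P3=I  mem[L0]=30
9. P1: load  L4  bus=[BusRd,Flush]  L4: P0=I P1=S P2=I P3=S  mem[L4]=64
10. P1: load  L4  bus=[-]  L4: P0=I P1=S P2=I P3=S  mem[L4]=64
11. P3: store L3 := 7  bus=[BusRdX]  L3: P0=I P1=I P2=I P3=M  mem[L3]=70
12. P2: load  L5  bus=[BusRd]  L5: P0=I P1=S P2=S P3=I  mem[L5]=80
13. P3: load  L1  bus=[BusRd]  L1: P0=I P1=I P2=S P3=S  mem[L1]=0
14. P1: load  L4  bus=[-]  L4: P0=I P1=S P2=I P3=S  mem[L4]=64
15. P1: load  L4  bus=[-]  L4: P0=I P1=S P2=I P3=S  mem[L4]=64
16. P2: load  L4  bus=[BusRd]  L4: P0=I P1=S P2=S P3=S  mem[L4]=64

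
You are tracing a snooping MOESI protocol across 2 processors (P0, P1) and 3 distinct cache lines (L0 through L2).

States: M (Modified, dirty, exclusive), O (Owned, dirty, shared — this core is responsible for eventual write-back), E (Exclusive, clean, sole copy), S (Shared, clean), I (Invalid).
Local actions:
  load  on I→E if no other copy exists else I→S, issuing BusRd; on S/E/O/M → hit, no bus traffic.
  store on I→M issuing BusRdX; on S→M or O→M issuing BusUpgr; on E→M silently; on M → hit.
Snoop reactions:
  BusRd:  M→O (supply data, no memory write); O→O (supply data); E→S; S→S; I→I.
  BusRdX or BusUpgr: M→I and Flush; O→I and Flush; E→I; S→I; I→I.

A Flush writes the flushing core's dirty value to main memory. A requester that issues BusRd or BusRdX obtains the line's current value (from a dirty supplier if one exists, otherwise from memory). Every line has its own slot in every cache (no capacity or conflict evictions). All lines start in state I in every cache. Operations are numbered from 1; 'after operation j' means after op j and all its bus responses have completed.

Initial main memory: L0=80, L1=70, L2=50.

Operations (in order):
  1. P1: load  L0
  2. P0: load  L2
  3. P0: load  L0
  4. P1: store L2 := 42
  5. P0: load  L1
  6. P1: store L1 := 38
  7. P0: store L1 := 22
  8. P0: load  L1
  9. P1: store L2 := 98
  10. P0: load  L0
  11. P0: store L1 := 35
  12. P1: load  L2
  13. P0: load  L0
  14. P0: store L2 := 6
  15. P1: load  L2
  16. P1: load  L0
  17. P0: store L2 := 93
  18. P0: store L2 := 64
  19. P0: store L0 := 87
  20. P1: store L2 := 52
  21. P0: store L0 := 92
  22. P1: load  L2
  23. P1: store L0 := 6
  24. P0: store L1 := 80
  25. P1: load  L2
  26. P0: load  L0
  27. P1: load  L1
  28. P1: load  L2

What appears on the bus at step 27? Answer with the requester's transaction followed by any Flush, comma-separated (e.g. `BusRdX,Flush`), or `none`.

bus = BusRd

[1] P1: load  L0 | P0:I, P1:E(80) | bus: BusRd
[2] P0: load  L2 | P0:E(50), P1:I | bus: BusRd
[3] P0: load  L0 | P0:S(80), P1:S(80) | bus: BusRd
[4] P1: store L2 := 42 | P0:I, P1:M(42) | bus: BusRdX
[5] P0: load  L1 | P0:E(70), P1:I | bus: BusRd
[6] P1: store L1 := 38 | P0:I, P1:M(38) | bus: BusRdX
[7] P0: store L1 := 22 | P0:M(22), P1:I | bus: BusRdX,Flush
[8] P0: load  L1 | P0:M(22), P1:I | bus: none
[9] P1: store L2 := 98 | P0:I, P1:M(98) | bus: none
[10] P0: load  L0 | P0:S(80), P1:S(80) | bus: none
[11] P0: store L1 := 35 | P0:M(35), P1:I | bus: none
[12] P1: load  L2 | P0:I, P1:M(98) | bus: none
[13] P0: load  L0 | P0:S(80), P1:S(80) | bus: none
[14] P0: store L2 := 6 | P0:M(6), P1:I | bus: BusRdX,Flush
[15] P1: load  L2 | P0:O(6), P1:S(6) | bus: BusRd
[16] P1: load  L0 | P0:S(80), P1:S(80) | bus: none
[17] P0: store L2 := 93 | P0:M(93), P1:I | bus: BusUpgr
[18] P0: store L2 := 64 | P0:M(64), P1:I | bus: none
[19] P0: store L0 := 87 | P0:M(87), P1:I | bus: BusUpgr
[20] P1: store L2 := 52 | P0:I, P1:M(52) | bus: BusRdX,Flush
[21] P0: store L0 := 92 | P0:M(92), P1:I | bus: none
[22] P1: load  L2 | P0:I, P1:M(52) | bus: none
[23] P1: store L0 := 6 | P0:I, P1:M(6) | bus: BusRdX,Flush
[24] P0: store L1 := 80 | P0:M(80), P1:I | bus: none
[25] P1: load  L2 | P0:I, P1:M(52) | bus: none
[26] P0: load  L0 | P0:S(6), P1:O(6) | bus: BusRd
[27] P1: load  L1 | P0:O(80), P1:S(80) | bus: BusRd
[28] P1: load  L2 | P0:I, P1:M(52) | bus: none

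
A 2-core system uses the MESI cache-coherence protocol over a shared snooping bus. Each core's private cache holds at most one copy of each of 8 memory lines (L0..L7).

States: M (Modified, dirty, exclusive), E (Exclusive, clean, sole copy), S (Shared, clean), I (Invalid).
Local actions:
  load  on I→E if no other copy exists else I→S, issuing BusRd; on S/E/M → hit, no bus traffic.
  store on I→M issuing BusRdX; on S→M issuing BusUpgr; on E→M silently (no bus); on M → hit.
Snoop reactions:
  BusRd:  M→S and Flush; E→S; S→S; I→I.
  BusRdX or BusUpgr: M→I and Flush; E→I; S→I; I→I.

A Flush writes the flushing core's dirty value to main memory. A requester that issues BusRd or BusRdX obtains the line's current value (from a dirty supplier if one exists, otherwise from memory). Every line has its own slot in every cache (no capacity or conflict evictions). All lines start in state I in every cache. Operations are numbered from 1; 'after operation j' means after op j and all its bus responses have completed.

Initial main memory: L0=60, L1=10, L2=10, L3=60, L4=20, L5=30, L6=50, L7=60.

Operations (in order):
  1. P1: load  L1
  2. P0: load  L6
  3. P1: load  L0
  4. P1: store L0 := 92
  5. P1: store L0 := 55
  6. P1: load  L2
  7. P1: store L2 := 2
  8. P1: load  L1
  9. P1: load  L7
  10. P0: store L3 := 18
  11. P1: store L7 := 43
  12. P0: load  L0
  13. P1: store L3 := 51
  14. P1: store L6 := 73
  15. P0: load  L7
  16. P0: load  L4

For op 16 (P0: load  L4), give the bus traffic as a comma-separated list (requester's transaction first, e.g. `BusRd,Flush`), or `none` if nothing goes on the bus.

bus = BusRd

step 1: P1: load  L1  ⟶  IE  (L1)  txn=BusRd  M[L1]=10
step 2: P0: load  L6  ⟶  EI  (L6)  txn=BusRd  M[L6]=50
step 3: P1: load  L0  ⟶  IE  (L0)  txn=BusRd  M[L0]=60
step 4: P1: store L0 := 92  ⟶  IM  (L0)  txn=∅  M[L0]=60
step 5: P1: store L0 := 55  ⟶  IM  (L0)  txn=∅  M[L0]=60
step 6: P1: load  L2  ⟶  IE  (L2)  txn=BusRd  M[L2]=10
step 7: P1: store L2 := 2  ⟶  IM  (L2)  txn=∅  M[L2]=10
step 8: P1: load  L1  ⟶  IE  (L1)  txn=∅  M[L1]=10
step 9: P1: load  L7  ⟶  IE  (L7)  txn=BusRd  M[L7]=60
step 10: P0: store L3 := 18  ⟶  MI  (L3)  txn=BusRdX  M[L3]=60
step 11: P1: store L7 := 43  ⟶  IM  (L7)  txn=∅  M[L7]=60
step 12: P0: load  L0  ⟶  SS  (L0)  txn=BusRd+Flush  M[L0]=55
step 13: P1: store L3 := 51  ⟶  IM  (L3)  txn=BusRdX+Flush  M[L3]=18
step 14: P1: store L6 := 73  ⟶  IM  (L6)  txn=BusRdX  M[L6]=50
step 15: P0: load  L7  ⟶  SS  (L7)  txn=BusRd+Flush  M[L7]=43
step 16: P0: load  L4  ⟶  EI  (L4)  txn=BusRd  M[L4]=20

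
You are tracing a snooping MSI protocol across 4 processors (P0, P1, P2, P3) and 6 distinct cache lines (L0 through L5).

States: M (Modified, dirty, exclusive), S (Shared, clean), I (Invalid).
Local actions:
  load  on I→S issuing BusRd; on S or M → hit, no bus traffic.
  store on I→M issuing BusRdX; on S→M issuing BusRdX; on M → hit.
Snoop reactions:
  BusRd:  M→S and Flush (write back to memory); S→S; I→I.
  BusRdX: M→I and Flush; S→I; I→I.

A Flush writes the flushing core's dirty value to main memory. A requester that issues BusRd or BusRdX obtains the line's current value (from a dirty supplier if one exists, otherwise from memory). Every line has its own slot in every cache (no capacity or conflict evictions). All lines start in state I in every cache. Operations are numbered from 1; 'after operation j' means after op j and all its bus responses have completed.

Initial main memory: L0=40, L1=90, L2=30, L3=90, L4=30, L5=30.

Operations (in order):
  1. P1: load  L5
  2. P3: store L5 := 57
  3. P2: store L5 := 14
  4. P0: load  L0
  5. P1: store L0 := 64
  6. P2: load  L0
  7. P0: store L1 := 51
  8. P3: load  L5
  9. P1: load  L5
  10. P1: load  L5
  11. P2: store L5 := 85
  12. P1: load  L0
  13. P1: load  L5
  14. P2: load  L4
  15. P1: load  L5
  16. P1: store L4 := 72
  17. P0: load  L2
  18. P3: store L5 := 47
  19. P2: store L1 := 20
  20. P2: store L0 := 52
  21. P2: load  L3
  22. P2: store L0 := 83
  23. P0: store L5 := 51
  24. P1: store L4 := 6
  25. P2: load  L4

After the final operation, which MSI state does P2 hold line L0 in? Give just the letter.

state = M

  op1 P1: load  L5 → I/S/I/I on L5; bus BusRd; mem=30
  op2 P3: store L5 := 57 → I/I/I/M on L5; bus BusRdX; mem=30
  op3 P2: store L5 := 14 → I/I/M/I on L5; bus BusRdX Flush; mem=57
  op4 P0: load  L0 → S/I/I/I on L0; bus BusRd; mem=40
  op5 P1: store L0 := 64 → I/M/I/I on L0; bus BusRdX; mem=40
  op6 P2: load  L0 → I/S/S/I on L0; bus BusRd Flush; mem=64
  op7 P0: store L1 := 51 → M/I/I/I on L1; bus BusRdX; mem=90
  op8 P3: load  L5 → I/I/S/S on L5; bus BusRd Flush; mem=14
  op9 P1: load  L5 → I/S/S/S on L5; bus BusRd; mem=14
  op10 P1: load  L5 → I/S/S/S on L5; bus (none); mem=14
  op11 P2: store L5 := 85 → I/I/M/I on L5; bus BusRdX; mem=14
  op12 P1: load  L0 → I/S/S/I on L0; bus (none); mem=64
  op13 P1: load  L5 → I/S/S/I on L5; bus BusRd Flush; mem=85
  op14 P2: load  L4 → I/I/S/I on L4; bus BusRd; mem=30
  op15 P1: load  L5 → I/S/S/I on L5; bus (none); mem=85
  op16 P1: store L4 := 72 → I/M/I/I on L4; bus BusRdX; mem=30
  op17 P0: load  L2 → S/I/I/I on L2; bus BusRd; mem=30
  op18 P3: store L5 := 47 → I/I/I/M on L5; bus BusRdX; mem=85
  op19 P2: store L1 := 20 → I/I/M/I on L1; bus BusRdX Flush; mem=51
  op20 P2: store L0 := 52 → I/I/M/I on L0; bus BusRdX; mem=64
  op21 P2: load  L3 → I/I/S/I on L3; bus BusRd; mem=90
  op22 P2: store L0 := 83 → I/I/M/I on L0; bus (none); mem=64
  op23 P0: store L5 := 51 → M/I/I/I on L5; bus BusRdX Flush; mem=47
  op24 P1: store L4 := 6 → I/M/I/I on L4; bus (none); mem=30
  op25 P2: load  L4 → I/S/S/I on L4; bus BusRd Flush; mem=6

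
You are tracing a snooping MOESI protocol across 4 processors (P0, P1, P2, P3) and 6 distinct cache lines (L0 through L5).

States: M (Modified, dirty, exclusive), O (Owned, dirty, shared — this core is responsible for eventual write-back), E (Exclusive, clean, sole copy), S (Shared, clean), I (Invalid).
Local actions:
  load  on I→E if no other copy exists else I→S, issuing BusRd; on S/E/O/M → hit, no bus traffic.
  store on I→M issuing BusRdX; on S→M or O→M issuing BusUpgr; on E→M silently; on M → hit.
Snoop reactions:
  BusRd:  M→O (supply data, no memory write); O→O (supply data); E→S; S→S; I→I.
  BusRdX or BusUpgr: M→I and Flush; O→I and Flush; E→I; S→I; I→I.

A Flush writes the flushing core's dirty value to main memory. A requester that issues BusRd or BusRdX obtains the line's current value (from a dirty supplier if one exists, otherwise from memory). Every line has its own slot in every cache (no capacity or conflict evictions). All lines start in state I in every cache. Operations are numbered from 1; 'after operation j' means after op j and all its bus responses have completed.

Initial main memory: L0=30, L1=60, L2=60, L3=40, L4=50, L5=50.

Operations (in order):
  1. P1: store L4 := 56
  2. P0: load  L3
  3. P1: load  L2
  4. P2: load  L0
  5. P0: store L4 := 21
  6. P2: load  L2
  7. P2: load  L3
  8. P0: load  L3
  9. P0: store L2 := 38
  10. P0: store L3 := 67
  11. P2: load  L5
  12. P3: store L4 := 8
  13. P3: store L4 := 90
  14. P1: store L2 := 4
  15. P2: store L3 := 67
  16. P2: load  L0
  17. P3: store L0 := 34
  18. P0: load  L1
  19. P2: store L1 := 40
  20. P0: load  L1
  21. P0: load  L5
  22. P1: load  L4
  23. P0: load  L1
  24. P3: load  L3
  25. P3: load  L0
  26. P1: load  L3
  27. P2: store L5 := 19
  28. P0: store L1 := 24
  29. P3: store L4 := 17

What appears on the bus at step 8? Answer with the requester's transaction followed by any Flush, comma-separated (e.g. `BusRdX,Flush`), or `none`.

step 1: P1: store L4 := 56  ⟶  IMII  (L4)  txn=BusRdX  M[L4]=50
step 2: P0: load  L3  ⟶  EIII  (L3)  txn=BusRd  M[L3]=40
step 3: P1: load  L2  ⟶  IEII  (L2)  txn=BusRd  M[L2]=60
step 4: P2: load  L0  ⟶  IIEI  (L0)  txn=BusRd  M[L0]=30
step 5: P0: store L4 := 21  ⟶  MIII  (L4)  txn=BusRdX+Flush  M[L4]=56
step 6: P2: load  L2  ⟶  ISSI  (L2)  txn=BusRd  M[L2]=60
step 7: P2: load  L3  ⟶  SISI  (L3)  txn=BusRd  M[L3]=40
step 8: P0: load  L3  ⟶  SISI  (L3)  txn=∅  M[L3]=40
step 9: P0: store L2 := 38  ⟶  MIII  (L2)  txn=BusRdX  M[L2]=60
step 10: P0: store L3 := 67  ⟶  MIII  (L3)  txn=BusUpgr  M[L3]=40
step 11: P2: load  L5  ⟶  IIEI  (L5)  txn=BusRd  M[L5]=50
step 12: P3: store L4 := 8  ⟶  IIIM  (L4)  txn=BusRdX+Flush  M[L4]=21
step 13: P3: store L4 := 90  ⟶  IIIM  (L4)  txn=∅  M[L4]=21
step 14: P1: store L2 := 4  ⟶  IMII  (L2)  txn=BusRdX+Flush  M[L2]=38
step 15: P2: store L3 := 67  ⟶  IIMI  (L3)  txn=BusRdX+Flush  M[L3]=67
step 16: P2: load  L0  ⟶  IIEI  (L0)  txn=∅  M[L0]=30
step 17: P3: store L0 := 34  ⟶  IIIM  (L0)  txn=BusRdX  M[L0]=30
step 18: P0: load  L1  ⟶  EIII  (L1)  txn=BusRd  M[L1]=60
step 19: P2: store L1 := 40  ⟶  IIMI  (L1)  txn=BusRdX  M[L1]=60
step 20: P0: load  L1  ⟶  SIOI  (L1)  txn=BusRd  M[L1]=60
step 21: P0: load  L5  ⟶  SISI  (L5)  txn=BusRd  M[L5]=50
step 22: P1: load  L4  ⟶  ISIO  (L4)  txn=BusRd  M[L4]=21
step 23: P0: load  L1  ⟶  SIOI  (L1)  txn=∅  M[L1]=60
step 24: P3: load  L3  ⟶  IIOS  (L3)  txn=BusRd  M[L3]=67
step 25: P3: load  L0  ⟶  IIIM  (L0)  txn=∅  M[L0]=30
step 26: P1: load  L3  ⟶  ISOS  (L3)  txn=BusRd  M[L3]=67
step 27: P2: store L5 := 19  ⟶  IIMI  (L5)  txn=BusUpgr  M[L5]=50
step 28: P0: store L1 := 24  ⟶  MIII  (L1)  txn=BusUpgr+Flush  M[L1]=40
step 29: P3: store L4 := 17  ⟶  IIIM  (L4)  txn=BusUpgr  M[L4]=21

bus = none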